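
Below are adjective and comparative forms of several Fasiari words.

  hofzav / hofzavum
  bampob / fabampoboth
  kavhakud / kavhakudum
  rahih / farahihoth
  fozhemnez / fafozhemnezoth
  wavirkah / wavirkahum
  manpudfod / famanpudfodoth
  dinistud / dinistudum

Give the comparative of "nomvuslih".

fanomvuslihoth

"nomvuslih" has last vowel 'i'. The one such stem in the data (rahih → farahihoth) adds fa- … -oth around the stem, so the same rule applies.
The other pattern: stems whose last vowel is 'a' or 'u' add -um.
So nomvuslih → fanomvuslihoth.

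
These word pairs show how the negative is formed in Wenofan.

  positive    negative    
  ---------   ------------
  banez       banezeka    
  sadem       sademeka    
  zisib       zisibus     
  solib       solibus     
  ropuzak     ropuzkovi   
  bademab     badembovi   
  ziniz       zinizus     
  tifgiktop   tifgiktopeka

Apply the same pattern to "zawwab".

zawwbovi

ziniz and banez both end in -z yet inflect differently (zinizus, banezeka), so the final letter is not what conditions the rule; the last vowel is.
"zawwab" has last vowel 'a'. The stems whose last vowel is 'a' (ropuzak → ropuzkovi, bademab → badembovi) delete the last vowel and add -ovi.
The other patterns: stems whose last vowel is 'i' add -us; stems whose last vowel is 'e' or 'o' add -eka.
So zawwab → zawwbovi.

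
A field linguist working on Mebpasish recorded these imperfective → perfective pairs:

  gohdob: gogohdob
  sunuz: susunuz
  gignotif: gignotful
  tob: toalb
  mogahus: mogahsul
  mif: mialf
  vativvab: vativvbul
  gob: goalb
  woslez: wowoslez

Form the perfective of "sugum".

susugum

"sugum" has 2 vowels. The stems with 2 vowels (gohdob → gogohdob, woslez → wowoslez, sunuz → susunuz) repeat the first consonant+vowel as a prefix.
So sugum → susugum.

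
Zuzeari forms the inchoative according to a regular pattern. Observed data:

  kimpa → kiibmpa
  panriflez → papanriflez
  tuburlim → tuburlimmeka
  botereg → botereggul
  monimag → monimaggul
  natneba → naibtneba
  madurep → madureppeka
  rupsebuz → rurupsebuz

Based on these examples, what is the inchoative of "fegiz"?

fefegiz

kimpa and monimag both have last vowel 'a' yet inflect differently (kiibmpa, monimaggul), so the last vowel is not what conditions the rule; the final letter is.
"fegiz" ends in -z. The stems ending in -z (rupsebuz → rurupsebuz, panriflez → papanriflez) repeat the first consonant+vowel as a prefix.
The other patterns: stems ending in -a insert -ib- after the first vowel; stems ending in -g double the final consonant and add -ul; stems ending in -m or -p double the final consonant and add -eka.
So fegiz → fefegiz.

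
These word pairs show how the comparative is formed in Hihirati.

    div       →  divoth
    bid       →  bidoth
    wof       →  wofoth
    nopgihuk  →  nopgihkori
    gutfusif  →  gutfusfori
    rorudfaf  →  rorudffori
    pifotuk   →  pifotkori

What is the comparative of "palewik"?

wof and gutfusif both end in -f yet inflect differently (wofoth, gutfusfori), so the final letter is not what conditions the rule; the number of vowels is.
"palewik" has 3 vowels. The stems with 3 vowels (nopgihuk → nopgihkori, gutfusif → gutfusfori, rorudfaf → rorudffori) delete the last vowel and add -ori.
The other pattern: stems with 1 vowel add -oth.
So palewik → palewkori.

palewkori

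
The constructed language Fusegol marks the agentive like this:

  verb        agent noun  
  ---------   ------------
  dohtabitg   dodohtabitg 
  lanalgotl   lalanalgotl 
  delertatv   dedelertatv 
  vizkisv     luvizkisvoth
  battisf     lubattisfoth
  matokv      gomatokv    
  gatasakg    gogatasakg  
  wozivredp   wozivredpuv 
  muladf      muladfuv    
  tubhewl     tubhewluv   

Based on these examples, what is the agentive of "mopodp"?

mopodpuv

delertatv and vizkisv both end in -v yet inflect differently (dedelertatv, luvizkisvoth), so the final letter is not what conditions the rule; the second-to-last letter is.
"mopodp" has second-to-last letter 'd'. The stems whose second-to-last letter is 'd' (wozivredp → wozivredpuv, muladf → muladfuv) add -uv.
The other patterns: stems whose second-to-last letter is 't' repeat the first consonant+vowel as a prefix; stems whose second-to-last letter is 's' add lu- … -oth around the stem; stems whose second-to-last letter is 'k' add the prefix go-.
So mopodp → mopodpuv.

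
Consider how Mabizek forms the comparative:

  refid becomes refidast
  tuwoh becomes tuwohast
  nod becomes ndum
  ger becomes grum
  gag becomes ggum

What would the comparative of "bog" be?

bgum

refid and nod both end in -d yet inflect differently (refidast, ndum), so the final letter is not what conditions the rule; the number of vowels is.
"bog" has 1 vowel. The stems with 1 vowel (gag → ggum, nod → ndum, ger → grum) delete the last vowel and add -um.
The other pattern: stems with 2 vowels add -ast.
So bog → bgum.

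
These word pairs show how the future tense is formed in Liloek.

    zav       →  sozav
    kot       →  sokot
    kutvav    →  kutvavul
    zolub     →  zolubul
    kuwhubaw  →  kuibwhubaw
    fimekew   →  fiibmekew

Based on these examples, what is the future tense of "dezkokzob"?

deibzkokzob

zav and kutvav both end in -v yet inflect differently (sozav, kutvavul), so the final letter is not what conditions the rule; the number of vowels is.
"dezkokzob" has 3 vowels. The stems with 3 vowels (kuwhubaw → kuibwhubaw, fimekew → fiibmekew) insert -ib- after the first vowel.
The other patterns: stems with 1 vowel add the prefix so-; stems with 2 vowels add -ul.
So dezkokzob → deibzkokzob.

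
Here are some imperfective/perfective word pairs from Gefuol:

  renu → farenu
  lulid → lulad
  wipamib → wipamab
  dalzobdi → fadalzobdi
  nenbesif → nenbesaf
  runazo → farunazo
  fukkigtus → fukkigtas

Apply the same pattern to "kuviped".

kuvipad

"kuviped" ends in a consonant. The stems ending in a consonant (nenbesif → nenbesaf, lulid → lulad, fukkigtus → fukkigtas) change the last vowel to 'a'.
So kuviped → kuvipad.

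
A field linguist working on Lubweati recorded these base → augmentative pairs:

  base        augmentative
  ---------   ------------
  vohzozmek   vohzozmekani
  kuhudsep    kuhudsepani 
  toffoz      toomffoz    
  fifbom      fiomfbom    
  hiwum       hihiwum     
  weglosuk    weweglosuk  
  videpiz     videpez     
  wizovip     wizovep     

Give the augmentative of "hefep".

fifbom and hiwum both end in -m yet inflect differently (fiomfbom, hihiwum), so the final letter is not what conditions the rule; the last vowel is.
"hefep" has last vowel 'e'. The stems whose last vowel is 'e' (vohzozmek → vohzozmekani, kuhudsep → kuhudsepani) add -ani.
So hefep → hefepani.

hefepani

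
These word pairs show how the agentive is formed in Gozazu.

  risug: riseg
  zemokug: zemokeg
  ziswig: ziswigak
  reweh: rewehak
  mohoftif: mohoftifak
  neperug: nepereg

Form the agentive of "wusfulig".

wusfuligak

"wusfulig" has last vowel 'i'. The stems whose last vowel is 'i' (ziswig → ziswigak, mohoftif → mohoftifak) add -ak.
The other pattern: stems whose last vowel is 'u' change the last vowel to 'e'.
So wusfulig → wusfuligak.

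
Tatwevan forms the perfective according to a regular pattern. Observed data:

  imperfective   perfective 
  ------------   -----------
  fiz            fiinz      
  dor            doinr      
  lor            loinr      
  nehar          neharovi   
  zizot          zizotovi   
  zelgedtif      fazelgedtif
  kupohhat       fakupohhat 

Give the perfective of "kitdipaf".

fakitdipaf

dor and nehar both end in -r yet inflect differently (doinr, neharovi), so the final letter is not what conditions the rule; the number of vowels is.
"kitdipaf" has 3 vowels. The stems with 3 vowels (zelgedtif → fazelgedtif, kupohhat → fakupohhat) add the prefix fa-.
The other patterns: stems with 1 vowel insert -in- after the first vowel; stems with 2 vowels add -ovi.
So kitdipaf → fakitdipaf.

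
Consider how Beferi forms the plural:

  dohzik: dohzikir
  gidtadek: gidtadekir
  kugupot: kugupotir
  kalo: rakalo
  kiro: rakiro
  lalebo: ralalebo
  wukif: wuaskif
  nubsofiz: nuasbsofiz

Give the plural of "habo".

rahabo

kugupot and kalo both have last vowel 'o' yet inflect differently (kugupotir, rakalo), so the last vowel is not what conditions the rule; the final letter is.
"habo" ends in -o. The stems ending in -o (kalo → rakalo, kiro → rakiro, lalebo → ralalebo) add the prefix ra-.
So habo → rahabo.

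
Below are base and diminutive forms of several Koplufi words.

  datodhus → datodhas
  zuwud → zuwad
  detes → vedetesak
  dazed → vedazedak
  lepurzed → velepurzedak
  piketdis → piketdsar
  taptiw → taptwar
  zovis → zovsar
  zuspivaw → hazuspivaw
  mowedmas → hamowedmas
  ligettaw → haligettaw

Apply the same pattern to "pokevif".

pokevfar

datodhus and detes both end in -s yet inflect differently (datodhas, vedetesak), so the final letter is not what conditions the rule; the last vowel is.
"pokevif" has last vowel 'i'. The stems whose last vowel is 'i' (piketdis → piketdsar, taptiw → taptwar, zovis → zovsar) delete the last vowel and add -ar.
The other patterns: stems whose last vowel is 'u' change the last vowel to 'a'; stems whose last vowel is 'e' add ve- … -ak around the stem; stems whose last vowel is 'a' add the prefix ha-.
So pokevif → pokevfar.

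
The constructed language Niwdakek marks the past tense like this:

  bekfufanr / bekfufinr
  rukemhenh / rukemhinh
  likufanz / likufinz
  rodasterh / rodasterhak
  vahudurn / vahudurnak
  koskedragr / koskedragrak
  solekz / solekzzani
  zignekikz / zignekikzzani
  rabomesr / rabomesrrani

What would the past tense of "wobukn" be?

rukemhenh and rodasterh both end in -h yet inflect differently (rukemhinh, rodasterhak), so the final letter is not what conditions the rule; the second-to-last letter is.
"wobukn" has second-to-last letter 'k'. The stems whose second-to-last letter is 'k' (solekz → solekzzani, zignekikz → zignekikzzani) double the final consonant and add -ani.
The other patterns: stems whose second-to-last letter is 'n' change the last vowel to 'i'; stems whose second-to-last letter is 'g' or 'r' add -ak.
So wobukn → wobuknnani.

wobuknnani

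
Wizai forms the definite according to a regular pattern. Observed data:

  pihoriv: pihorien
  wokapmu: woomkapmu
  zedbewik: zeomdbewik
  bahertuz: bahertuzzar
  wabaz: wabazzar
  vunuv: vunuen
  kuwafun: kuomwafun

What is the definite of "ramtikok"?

raommtikok

bahertuz and vunuv both have last vowel 'u' yet inflect differently (bahertuzzar, vunuen), so the last vowel is not what conditions the rule; the final letter is.
"ramtikok" ends in -k. The one such stem in the data (zedbewik → zeomdbewik) inserts -om- after the first vowel (as do wokapmu, kuwafun), so the same rule applies.
The other patterns: stems ending in -z double the final consonant and add -ar; stems ending in -v drop the final letter and add -en.
So ramtikok → raommtikok.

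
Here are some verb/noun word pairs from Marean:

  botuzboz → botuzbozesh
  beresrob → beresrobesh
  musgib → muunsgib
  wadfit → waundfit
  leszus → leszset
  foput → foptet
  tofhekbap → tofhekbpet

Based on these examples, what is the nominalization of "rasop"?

rasopesh

beresrob and musgib both end in -b yet inflect differently (beresrobesh, muunsgib), so the final letter is not what conditions the rule; the last vowel is.
"rasop" has last vowel 'o'. The stems whose last vowel is 'o' (botuzboz → botuzbozesh, beresrob → beresrobesh) add -esh.
The other patterns: stems whose last vowel is 'i' insert -un- after the first vowel; stems whose last vowel is 'a' or 'u' delete the last vowel and add -et.
So rasop → rasopesh.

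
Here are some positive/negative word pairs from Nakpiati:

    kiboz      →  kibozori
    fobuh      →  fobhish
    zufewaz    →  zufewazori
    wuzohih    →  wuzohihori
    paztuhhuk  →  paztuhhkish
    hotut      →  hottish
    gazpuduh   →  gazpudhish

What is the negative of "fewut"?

gazpuduh and wuzohih both end in -h yet inflect differently (gazpudhish, wuzohihori), so the final letter is not what conditions the rule; the last vowel is.
"fewut" has last vowel 'u'. The stems whose last vowel is 'u' (hotut → hottish, paztuhhuk → paztuhhkish, gazpuduh → gazpudhish) delete the last vowel and add -ish.
So fewut → fewtish.

fewtish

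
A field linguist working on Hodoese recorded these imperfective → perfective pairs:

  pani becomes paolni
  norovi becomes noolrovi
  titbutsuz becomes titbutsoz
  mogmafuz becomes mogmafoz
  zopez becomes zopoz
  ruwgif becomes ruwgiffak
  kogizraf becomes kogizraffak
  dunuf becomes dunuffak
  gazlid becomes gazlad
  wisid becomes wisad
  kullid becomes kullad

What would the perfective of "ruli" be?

pani and ruwgif both have last vowel 'i' yet inflect differently (paolni, ruwgiffak), so the last vowel is not what conditions the rule; the final letter is.
"ruli" ends in -i. The stems ending in -i (pani → paolni, norovi → noolrovi) insert -ol- after the first vowel.
The other patterns: stems ending in -z change the last vowel to 'o'; stems ending in -f double the final consonant and add -ak; stems ending in -d change the last vowel to 'a'.
So ruli → ruolli.

ruolli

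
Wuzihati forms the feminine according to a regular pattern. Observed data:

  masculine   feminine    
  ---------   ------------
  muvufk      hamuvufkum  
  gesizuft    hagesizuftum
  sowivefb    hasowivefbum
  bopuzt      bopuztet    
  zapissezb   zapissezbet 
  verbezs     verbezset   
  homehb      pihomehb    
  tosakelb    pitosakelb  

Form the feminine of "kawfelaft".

hakawfelaftum

gesizuft and bopuzt both end in -t yet inflect differently (hagesizuftum, bopuztet), so the final letter is not what conditions the rule; the second-to-last letter is.
"kawfelaft" has second-to-last letter 'f'. The stems whose second-to-last letter is 'f' (muvufk → hamuvufkum, gesizuft → hagesizuftum, sowivefb → hasowivefbum) add ha- … -um around the stem.
So kawfelaft → hakawfelaftum.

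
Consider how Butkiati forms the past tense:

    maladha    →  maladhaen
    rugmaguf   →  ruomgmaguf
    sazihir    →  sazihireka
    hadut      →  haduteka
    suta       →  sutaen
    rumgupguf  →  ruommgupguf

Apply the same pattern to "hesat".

rumgupguf and hadut both have last vowel 'u' yet inflect differently (ruommgupguf, haduteka), so the last vowel is not what conditions the rule; the final letter is.
"hesat" ends in -t. The one such stem in the data (hadut → haduteka) adds -eka, so the same rule applies.
So hesat → hesateka.

hesateka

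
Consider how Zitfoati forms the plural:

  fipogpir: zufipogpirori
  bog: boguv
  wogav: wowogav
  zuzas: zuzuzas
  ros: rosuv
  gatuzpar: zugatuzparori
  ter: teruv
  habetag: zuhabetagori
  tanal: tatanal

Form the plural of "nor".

noruv

ros and zuzas both end in -s yet inflect differently (rosuv, zuzuzas), so the final letter is not what conditions the rule; the number of vowels is.
"nor" has 1 vowel. The stems with 1 vowel (bog → boguv, ter → teruv, ros → rosuv) add -uv.
So nor → noruv.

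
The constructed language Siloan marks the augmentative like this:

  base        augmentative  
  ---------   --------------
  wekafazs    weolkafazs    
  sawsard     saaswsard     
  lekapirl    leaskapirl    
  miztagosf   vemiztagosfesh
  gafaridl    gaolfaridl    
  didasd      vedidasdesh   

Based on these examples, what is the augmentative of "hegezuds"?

gafaridl and lekapirl both end in -l yet inflect differently (gaolfaridl, leaskapirl), so the final letter is not what conditions the rule; the second-to-last letter is.
"hegezuds" has second-to-last letter 'd'. The one such stem in the data (gafaridl → gaolfaridl) inserts -ol- after the first vowel (as does wekafazs), so the same rule applies.
The other patterns: stems whose second-to-last letter is 'r' insert -as- after the first vowel; stems whose second-to-last letter is 's' add ve- … -esh around the stem.
So hegezuds → heolgezuds.

heolgezuds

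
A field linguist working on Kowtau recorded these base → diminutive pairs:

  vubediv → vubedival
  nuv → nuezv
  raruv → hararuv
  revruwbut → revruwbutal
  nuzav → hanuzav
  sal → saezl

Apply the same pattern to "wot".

woezt

nuv and raruv both end in -v yet inflect differently (nuezv, hararuv), so the final letter is not what conditions the rule; the number of vowels is.
"wot" has 1 vowel. The stems with 1 vowel (nuv → nuezv, sal → saezl) insert -ez- after the first vowel.
So wot → woezt.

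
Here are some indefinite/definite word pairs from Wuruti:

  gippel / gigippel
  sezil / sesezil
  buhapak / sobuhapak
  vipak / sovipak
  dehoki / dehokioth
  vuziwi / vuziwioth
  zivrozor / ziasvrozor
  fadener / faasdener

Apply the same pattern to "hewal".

"hewal" ends in -l. The stems ending in -l (gippel → gigippel, sezil → sesezil) repeat the first consonant+vowel as a prefix.
The other patterns: stems ending in -k add the prefix so-; stems ending in -i add -oth; stems ending in -r insert -as- after the first vowel.
So hewal → hehewal.

hehewal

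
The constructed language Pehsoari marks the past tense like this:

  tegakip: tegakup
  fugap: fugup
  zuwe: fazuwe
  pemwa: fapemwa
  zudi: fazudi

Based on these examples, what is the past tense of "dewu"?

fadewu

"dewu" ends in a vowel. The stems ending in a vowel (zuwe → fazuwe, pemwa → fapemwa, zudi → fazudi) add the prefix fa-.
The other pattern: stems ending in a consonant change the last vowel to 'u'.
So dewu → fadewu.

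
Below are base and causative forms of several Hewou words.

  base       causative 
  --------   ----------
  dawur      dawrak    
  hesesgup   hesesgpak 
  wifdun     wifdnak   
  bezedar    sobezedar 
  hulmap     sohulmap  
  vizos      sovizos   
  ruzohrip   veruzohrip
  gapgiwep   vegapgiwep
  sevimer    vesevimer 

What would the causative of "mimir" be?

vemimir

dawur and bezedar both end in -r yet inflect differently (dawrak, sobezedar), so the final letter is not what conditions the rule; the last vowel is.
"mimir" has last vowel 'i'. The one such stem in the data (ruzohrip → veruzohrip) adds the prefix ve-, so the same rule applies.
So mimir → vemimir.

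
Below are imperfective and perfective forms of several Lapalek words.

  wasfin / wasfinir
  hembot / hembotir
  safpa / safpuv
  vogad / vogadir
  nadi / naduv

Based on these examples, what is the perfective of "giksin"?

giksinir

"giksin" ends in a consonant. The stems ending in a consonant (wasfin → wasfinir, hembot → hembotir, vogad → vogadir) add -ir.
So giksin → giksinir.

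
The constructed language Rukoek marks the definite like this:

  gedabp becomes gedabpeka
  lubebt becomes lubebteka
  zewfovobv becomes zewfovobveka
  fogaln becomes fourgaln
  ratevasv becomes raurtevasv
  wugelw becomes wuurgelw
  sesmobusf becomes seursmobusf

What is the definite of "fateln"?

faurteln

"fateln" has second-to-last letter 'l'. The stems whose second-to-last letter is 'l' (fogaln → fourgaln, wugelw → wuurgelw) insert -ur- after the first vowel.
So fateln → faurteln.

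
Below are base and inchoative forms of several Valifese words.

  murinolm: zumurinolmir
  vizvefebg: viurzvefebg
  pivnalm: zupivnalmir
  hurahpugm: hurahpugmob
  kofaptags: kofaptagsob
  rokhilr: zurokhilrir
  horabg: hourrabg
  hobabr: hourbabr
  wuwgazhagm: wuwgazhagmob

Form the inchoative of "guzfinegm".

guzfinegmob

hobabr and rokhilr both end in -r yet inflect differently (hourbabr, zurokhilrir), so the final letter is not what conditions the rule; the second-to-last letter is.
"guzfinegm" has second-to-last letter 'g'. The stems whose second-to-last letter is 'g' (wuwgazhagm → wuwgazhagmob, kofaptags → kofaptagsob, hurahpugm → hurahpugmob) add -ob.
So guzfinegm → guzfinegmob.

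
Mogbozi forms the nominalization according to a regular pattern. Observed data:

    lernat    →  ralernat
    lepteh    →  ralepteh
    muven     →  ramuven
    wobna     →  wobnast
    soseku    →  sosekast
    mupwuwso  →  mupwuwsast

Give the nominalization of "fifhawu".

fifhawast

lernat and wobna both have last vowel 'a' yet inflect differently (ralernat, wobnast), so the last vowel is not what conditions the rule; whether the stem ends in a vowel or a consonant is.
"fifhawu" ends in a vowel. The stems ending in a vowel (wobna → wobnast, soseku → sosekast, mupwuwso → mupwuwsast) drop the final letter and add -ast.
So fifhawu → fifhawast.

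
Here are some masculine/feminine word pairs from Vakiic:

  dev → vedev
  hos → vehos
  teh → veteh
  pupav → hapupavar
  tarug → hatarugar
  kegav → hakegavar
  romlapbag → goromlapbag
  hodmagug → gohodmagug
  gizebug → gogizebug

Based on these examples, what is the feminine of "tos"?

"tos" has 1 vowel. The stems with 1 vowel (dev → vedev, hos → vehos, teh → veteh) add the prefix ve-.
So tos → vetos.

vetos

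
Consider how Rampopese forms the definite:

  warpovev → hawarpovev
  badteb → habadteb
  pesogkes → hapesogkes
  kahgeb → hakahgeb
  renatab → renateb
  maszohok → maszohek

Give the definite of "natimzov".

natimzev

badteb and renatab both end in -b yet inflect differently (habadteb, renateb), so the final letter is not what conditions the rule; the last vowel is.
"natimzov" has last vowel 'o'. The one such stem in the data (maszohok → maszohek) changes the last vowel to 'e' (as does renatab), so the same rule applies.
The other pattern: stems whose last vowel is 'e' add the prefix ha-.
So natimzov → natimzev.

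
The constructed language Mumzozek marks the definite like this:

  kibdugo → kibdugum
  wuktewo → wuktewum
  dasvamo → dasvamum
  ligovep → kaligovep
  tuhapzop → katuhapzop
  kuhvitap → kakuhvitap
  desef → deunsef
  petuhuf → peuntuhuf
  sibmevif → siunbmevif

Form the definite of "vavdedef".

vaunvdedef

"vavdedef" ends in -f. The stems ending in -f (desef → deunsef, petuhuf → peuntuhuf, sibmevif → siunbmevif) insert -un- after the first vowel.
The other patterns: stems ending in -o drop the final letter and add -um; stems ending in -p add the prefix ka-.
So vavdedef → vaunvdedef.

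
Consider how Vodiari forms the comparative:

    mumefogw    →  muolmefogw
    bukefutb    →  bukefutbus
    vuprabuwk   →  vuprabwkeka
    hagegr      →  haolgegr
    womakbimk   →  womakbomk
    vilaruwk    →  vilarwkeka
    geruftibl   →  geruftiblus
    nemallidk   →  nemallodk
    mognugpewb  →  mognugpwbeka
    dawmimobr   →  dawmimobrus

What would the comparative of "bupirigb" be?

buolpirigb

dawmimobr and hagegr both end in -r yet inflect differently (dawmimobrus, haolgegr), so the final letter is not what conditions the rule; the second-to-last letter is.
"bupirigb" has second-to-last letter 'g'. The stems whose second-to-last letter is 'g' (hagegr → haolgegr, mumefogw → muolmefogw) insert -ol- after the first vowel.
The other patterns: stems whose second-to-last letter is 'b' or 't' add -us; stems whose second-to-last letter is 'w' delete the last vowel and add -eka; stems whose second-to-last letter is 'd' or 'm' change the last vowel to 'o'.
So bupirigb → buolpirigb.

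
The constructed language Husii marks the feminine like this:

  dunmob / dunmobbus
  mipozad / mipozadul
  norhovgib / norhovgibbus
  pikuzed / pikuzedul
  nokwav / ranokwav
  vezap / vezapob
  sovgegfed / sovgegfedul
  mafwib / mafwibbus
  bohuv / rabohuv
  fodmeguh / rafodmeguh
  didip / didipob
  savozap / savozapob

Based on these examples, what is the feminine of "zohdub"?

"zohdub" ends in -b. The stems ending in -b (dunmob → dunmobbus, norhovgib → norhovgibbus, mafwib → mafwibbus) double the final consonant and add -us.
The other patterns: stems ending in -d add -ul; stems ending in -p add -ob; stems ending in -h or -v add the prefix ra-.
So zohdub → zohdubbus.

zohdubbus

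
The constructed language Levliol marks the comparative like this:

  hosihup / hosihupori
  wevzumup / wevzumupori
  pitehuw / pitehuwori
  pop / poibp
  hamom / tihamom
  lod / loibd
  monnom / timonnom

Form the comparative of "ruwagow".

ruwagowori

pop and hosihup both end in -p yet inflect differently (poibp, hosihupori), so the final letter is not what conditions the rule; the number of vowels is.
"ruwagow" has 3 vowels. The stems with 3 vowels (hosihup → hosihupori, wevzumup → wevzumupori, pitehuw → pitehuwori) add -ori.
So ruwagow → ruwagowori.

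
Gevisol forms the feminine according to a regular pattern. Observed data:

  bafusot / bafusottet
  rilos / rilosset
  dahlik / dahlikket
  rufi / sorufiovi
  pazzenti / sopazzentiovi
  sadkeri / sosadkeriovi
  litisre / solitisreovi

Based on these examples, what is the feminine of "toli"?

sotoliovi

dahlik and rufi both have last vowel 'i' yet inflect differently (dahlikket, sorufiovi), so the last vowel is not what conditions the rule; whether the stem ends in a vowel or a consonant is.
"toli" ends in a vowel. The stems ending in a vowel (rufi → sorufiovi, pazzenti → sopazzentiovi, sadkeri → sosadkeriovi) add so- … -ovi around the stem.
The other pattern: stems ending in a consonant double the final consonant and add -et.
So toli → sotoliovi.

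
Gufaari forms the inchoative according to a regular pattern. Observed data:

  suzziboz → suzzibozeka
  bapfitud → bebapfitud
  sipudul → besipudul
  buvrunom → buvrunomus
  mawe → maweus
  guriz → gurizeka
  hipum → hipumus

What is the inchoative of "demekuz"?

buvrunom and suzziboz both have last vowel 'o' yet inflect differently (buvrunomus, suzzibozeka), so the last vowel is not what conditions the rule; the final letter is.
"demekuz" ends in -z. The stems ending in -z (guriz → gurizeka, suzziboz → suzzibozeka) add -eka.
The other patterns: stems ending in -e or -m add -us; stems ending in -d or -l add the prefix be-.
So demekuz → demekuzeka.

demekuzeka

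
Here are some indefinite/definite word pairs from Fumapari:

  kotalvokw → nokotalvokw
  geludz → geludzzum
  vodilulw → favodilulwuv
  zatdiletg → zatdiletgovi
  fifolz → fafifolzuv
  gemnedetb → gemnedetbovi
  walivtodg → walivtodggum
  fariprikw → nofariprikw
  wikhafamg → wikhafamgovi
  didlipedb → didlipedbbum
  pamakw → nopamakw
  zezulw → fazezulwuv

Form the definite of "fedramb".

vodilulw and pamakw both end in -w yet inflect differently (favodilulwuv, nopamakw), so the final letter is not what conditions the rule; the second-to-last letter is.
"fedramb" has second-to-last letter 'm'. The one such stem in the data (wikhafamg → wikhafamgovi) adds -ovi, so the same rule applies.
So fedramb → fedrambovi.

fedrambovi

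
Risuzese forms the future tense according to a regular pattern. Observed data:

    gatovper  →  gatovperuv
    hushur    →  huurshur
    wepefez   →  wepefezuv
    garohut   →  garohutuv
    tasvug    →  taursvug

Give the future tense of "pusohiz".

pusohizuv

gatovper and hushur both end in -r yet inflect differently (gatovperuv, huurshur), so the final letter is not what conditions the rule; the number of vowels is.
"pusohiz" has 3 vowels. The stems with 3 vowels (wepefez → wepefezuv, garohut → garohutuv, gatovper → gatovperuv) add -uv.
The other pattern: stems with 2 vowels insert -ur- after the first vowel.
So pusohiz → pusohizuv.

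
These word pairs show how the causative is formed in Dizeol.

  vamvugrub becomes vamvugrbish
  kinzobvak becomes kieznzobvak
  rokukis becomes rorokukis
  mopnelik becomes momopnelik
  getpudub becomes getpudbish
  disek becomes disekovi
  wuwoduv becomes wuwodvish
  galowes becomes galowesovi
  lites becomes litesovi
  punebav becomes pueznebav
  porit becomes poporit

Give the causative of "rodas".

punebav and wuwoduv both end in -v yet inflect differently (pueznebav, wuwodvish), so the final letter is not what conditions the rule; the last vowel is.
"rodas" has last vowel 'a'. The stems whose last vowel is 'a' (kinzobvak → kieznzobvak, punebav → pueznebav) insert -ez- after the first vowel.
So rodas → roezdas.

roezdas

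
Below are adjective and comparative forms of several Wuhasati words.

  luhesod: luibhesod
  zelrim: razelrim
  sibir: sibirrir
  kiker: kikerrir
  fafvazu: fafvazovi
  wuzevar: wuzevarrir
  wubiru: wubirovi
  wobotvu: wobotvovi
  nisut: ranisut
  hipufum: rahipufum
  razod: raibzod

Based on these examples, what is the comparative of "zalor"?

"zalor" ends in -r. The stems ending in -r (sibir → sibirrir, wuzevar → wuzevarrir, kiker → kikerrir) double the final consonant and add -ir.
The other patterns: stems ending in -u drop the final letter and add -ovi; stems ending in -d insert -ib- after the first vowel; stems ending in -m or -t add the prefix ra-.
So zalor → zalorrir.

zalorrir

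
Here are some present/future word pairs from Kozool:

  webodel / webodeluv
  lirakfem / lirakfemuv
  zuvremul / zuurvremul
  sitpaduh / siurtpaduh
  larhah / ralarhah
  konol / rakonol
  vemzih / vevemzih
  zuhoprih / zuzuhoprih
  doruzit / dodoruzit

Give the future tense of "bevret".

webodel and zuvremul both end in -l yet inflect differently (webodeluv, zuurvremul), so the final letter is not what conditions the rule; the last vowel is.
"bevret" has last vowel 'e'. The stems whose last vowel is 'e' (webodel → webodeluv, lirakfem → lirakfemuv) add -uv.
The other patterns: stems whose last vowel is 'u' insert -ur- after the first vowel; stems whose last vowel is 'a' or 'o' add the prefix ra-; stems whose last vowel is 'i' repeat the first consonant+vowel as a prefix.
So bevret → bevretuv.

bevretuv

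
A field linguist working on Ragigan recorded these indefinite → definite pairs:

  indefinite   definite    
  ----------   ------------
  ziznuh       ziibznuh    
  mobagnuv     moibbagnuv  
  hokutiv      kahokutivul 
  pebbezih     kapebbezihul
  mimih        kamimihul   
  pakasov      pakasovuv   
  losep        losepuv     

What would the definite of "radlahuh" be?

mobagnuv and hokutiv both end in -v yet inflect differently (moibbagnuv, kahokutivul), so the final letter is not what conditions the rule; the last vowel is.
"radlahuh" has last vowel 'u'. The stems whose last vowel is 'u' (ziznuh → ziibznuh, mobagnuv → moibbagnuv) insert -ib- after the first vowel.
The other patterns: stems whose last vowel is 'i' add ka- … -ul around the stem; stems whose last vowel is 'e' or 'o' add -uv.
So radlahuh → raibdlahuh.

raibdlahuh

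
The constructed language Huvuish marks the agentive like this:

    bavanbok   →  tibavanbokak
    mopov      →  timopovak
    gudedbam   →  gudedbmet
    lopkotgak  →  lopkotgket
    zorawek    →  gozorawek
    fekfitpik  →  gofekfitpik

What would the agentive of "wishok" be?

bavanbok and lopkotgak both end in -k yet inflect differently (tibavanbokak, lopkotgket), so the final letter is not what conditions the rule; the last vowel is.
"wishok" has last vowel 'o'. The stems whose last vowel is 'o' (bavanbok → tibavanbokak, mopov → timopovak) add ti- … -ak around the stem.
The other patterns: stems whose last vowel is 'a' delete the last vowel and add -et; stems whose last vowel is 'e' or 'i' add the prefix go-.
So wishok → tiwishokak.

tiwishokak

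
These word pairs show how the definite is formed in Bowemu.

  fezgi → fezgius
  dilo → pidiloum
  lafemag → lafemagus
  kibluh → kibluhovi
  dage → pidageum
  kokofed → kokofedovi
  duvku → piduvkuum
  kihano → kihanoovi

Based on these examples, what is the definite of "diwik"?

"diwik" begins with d-. The stems beginning with d- (dilo → pidiloum, dage → pidageum, duvku → piduvkuum) add pi- … -um around the stem.
So diwik → pidiwikum.

pidiwikum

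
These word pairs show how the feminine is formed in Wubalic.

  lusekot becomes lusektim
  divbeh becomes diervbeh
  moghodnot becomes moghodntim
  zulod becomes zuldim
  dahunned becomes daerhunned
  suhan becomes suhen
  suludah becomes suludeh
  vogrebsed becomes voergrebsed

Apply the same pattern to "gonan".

gonen

vogrebsed and zulod both end in -d yet inflect differently (voergrebsed, zuldim), so the final letter is not what conditions the rule; the last vowel is.
"gonan" has last vowel 'a'. The stems whose last vowel is 'a' (suhan → suhen, suludah → suludeh) change the last vowel to 'e'.
The other patterns: stems whose last vowel is 'e' insert -er- after the first vowel; stems whose last vowel is 'o' delete the last vowel and add -im.
So gonan → gonen.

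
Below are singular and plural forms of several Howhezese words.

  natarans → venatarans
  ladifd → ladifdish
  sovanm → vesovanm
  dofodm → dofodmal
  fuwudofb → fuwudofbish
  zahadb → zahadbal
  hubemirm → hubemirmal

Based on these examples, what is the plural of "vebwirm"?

dofodm and sovanm both end in -m yet inflect differently (dofodmal, vesovanm), so the final letter is not what conditions the rule; the second-to-last letter is.
"vebwirm" has second-to-last letter 'r'. The one such stem in the data (hubemirm → hubemirmal) adds -al, so the same rule applies.
So vebwirm → vebwirmal.

vebwirmal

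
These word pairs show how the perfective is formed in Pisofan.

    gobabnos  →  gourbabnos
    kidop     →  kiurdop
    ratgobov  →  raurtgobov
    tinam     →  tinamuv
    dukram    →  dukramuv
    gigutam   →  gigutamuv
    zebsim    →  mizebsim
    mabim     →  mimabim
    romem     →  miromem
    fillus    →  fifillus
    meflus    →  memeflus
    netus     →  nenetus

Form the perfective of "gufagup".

gugufagup

"gufagup" has last vowel 'u'. The stems whose last vowel is 'u' (fillus → fifillus, meflus → memeflus, netus → nenetus) repeat the first consonant+vowel as a prefix.
So gufagup → gugufagup.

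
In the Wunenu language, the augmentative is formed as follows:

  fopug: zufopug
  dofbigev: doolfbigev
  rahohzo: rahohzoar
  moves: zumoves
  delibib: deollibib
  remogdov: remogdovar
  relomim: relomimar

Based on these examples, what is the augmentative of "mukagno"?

remogdov and dofbigev both end in -v yet inflect differently (remogdovar, doolfbigev), so the final letter is not what conditions the rule; the first letter is.
"mukagno" begins with m-. The one such stem in the data (moves → zumoves) adds the prefix zu-, so the same rule applies.
So mukagno → zumukagno.

zumukagno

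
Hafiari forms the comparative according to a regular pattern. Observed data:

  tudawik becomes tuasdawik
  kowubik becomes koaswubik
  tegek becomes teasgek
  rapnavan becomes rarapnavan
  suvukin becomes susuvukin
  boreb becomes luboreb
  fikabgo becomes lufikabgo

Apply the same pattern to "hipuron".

tudawik and suvukin both have last vowel 'i' yet inflect differently (tuasdawik, susuvukin), so the last vowel is not what conditions the rule; the final letter is.
"hipuron" ends in -n. The stems ending in -n (rapnavan → rarapnavan, suvukin → susuvukin) repeat the first consonant+vowel as a prefix.
The other patterns: stems ending in -k insert -as- after the first vowel; stems ending in -b or -o add the prefix lu-.
So hipuron → hihipuron.

hihipuron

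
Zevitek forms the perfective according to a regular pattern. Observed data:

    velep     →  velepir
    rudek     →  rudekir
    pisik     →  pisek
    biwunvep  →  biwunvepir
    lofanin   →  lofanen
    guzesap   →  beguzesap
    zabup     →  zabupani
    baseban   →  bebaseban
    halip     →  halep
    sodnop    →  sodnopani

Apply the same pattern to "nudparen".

halip and velep both end in -p yet inflect differently (halep, velepir), so the final letter is not what conditions the rule; the last vowel is.
"nudparen" has last vowel 'e'. The stems whose last vowel is 'e' (velep → velepir, rudek → rudekir, biwunvep → biwunvepir) add -ir.
The other patterns: stems whose last vowel is 'i' change the last vowel to 'e'; stems whose last vowel is 'a' add the prefix be-; stems whose last vowel is 'o' or 'u' add -ani.
So nudparen → nudparenir.

nudparenir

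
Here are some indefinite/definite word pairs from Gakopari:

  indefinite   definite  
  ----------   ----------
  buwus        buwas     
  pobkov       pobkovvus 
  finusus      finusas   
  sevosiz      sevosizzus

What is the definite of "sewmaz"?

sewmazzus

buwus and pobkov both have 2 vowels yet inflect differently (buwas, pobkovvus), so the number of vowels is not what conditions the rule; the final letter is.
"sewmaz" ends in -z. The one such stem in the data (sevosiz → sevosizzus) doubles the final consonant and adds -us (as does pobkov), so the same rule applies.
The other pattern: stems ending in -s change the last vowel to 'a'.
So sewmaz → sewmazzus.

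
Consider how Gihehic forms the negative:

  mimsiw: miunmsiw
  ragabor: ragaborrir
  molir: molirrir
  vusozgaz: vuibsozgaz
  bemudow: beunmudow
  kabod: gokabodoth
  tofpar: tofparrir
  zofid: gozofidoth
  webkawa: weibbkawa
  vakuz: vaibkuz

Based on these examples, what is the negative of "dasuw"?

daunsuw

mimsiw and zofid both have last vowel 'i' yet inflect differently (miunmsiw, gozofidoth), so the last vowel is not what conditions the rule; the final letter is.
"dasuw" ends in -w. The stems ending in -w (bemudow → beunmudow, mimsiw → miunmsiw) insert -un- after the first vowel.
The other patterns: stems ending in -d add go- … -oth around the stem; stems ending in -r double the final consonant and add -ir; stems ending in -a or -z insert -ib- after the first vowel.
So dasuw → daunsuw.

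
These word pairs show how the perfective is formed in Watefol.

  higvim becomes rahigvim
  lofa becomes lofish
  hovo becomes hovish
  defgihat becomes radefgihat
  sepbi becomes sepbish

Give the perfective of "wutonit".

higvim and sepbi both have last vowel 'i' yet inflect differently (rahigvim, sepbish), so the last vowel is not what conditions the rule; whether the stem ends in a vowel or a consonant is.
"wutonit" ends in a consonant. The stems ending in a consonant (higvim → rahigvim, defgihat → radefgihat) add the prefix ra-.
The other pattern: stems ending in a vowel drop the final letter and add -ish.
So wutonit → rawutonit.

rawutonit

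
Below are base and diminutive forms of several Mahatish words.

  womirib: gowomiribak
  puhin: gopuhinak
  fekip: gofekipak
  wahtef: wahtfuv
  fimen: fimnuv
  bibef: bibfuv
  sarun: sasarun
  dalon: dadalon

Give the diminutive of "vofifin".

govofifinak

puhin and fimen both end in -n yet inflect differently (gopuhinak, fimnuv), so the final letter is not what conditions the rule; the last vowel is.
"vofifin" has last vowel 'i'. The stems whose last vowel is 'i' (womirib → gowomiribak, puhin → gopuhinak, fekip → gofekipak) add go- … -ak around the stem.
So vofifin → govofifinak.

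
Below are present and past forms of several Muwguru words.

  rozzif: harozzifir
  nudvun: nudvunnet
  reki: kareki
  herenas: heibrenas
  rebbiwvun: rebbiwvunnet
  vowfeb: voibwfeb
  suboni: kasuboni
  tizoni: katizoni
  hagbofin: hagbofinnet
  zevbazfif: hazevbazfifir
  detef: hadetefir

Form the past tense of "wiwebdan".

wiwebdannet

"wiwebdan" ends in -n. The stems ending in -n (hagbofin → hagbofinnet, rebbiwvun → rebbiwvunnet, nudvun → nudvunnet) double the final consonant and add -et.
So wiwebdan → wiwebdannet.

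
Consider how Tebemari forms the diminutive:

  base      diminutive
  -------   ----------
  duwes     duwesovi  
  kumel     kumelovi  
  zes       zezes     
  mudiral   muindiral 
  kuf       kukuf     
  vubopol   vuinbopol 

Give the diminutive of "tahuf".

tahufovi

"tahuf" has 2 vowels. The stems with 2 vowels (kumel → kumelovi, duwes → duwesovi) add -ovi.
So tahuf → tahufovi.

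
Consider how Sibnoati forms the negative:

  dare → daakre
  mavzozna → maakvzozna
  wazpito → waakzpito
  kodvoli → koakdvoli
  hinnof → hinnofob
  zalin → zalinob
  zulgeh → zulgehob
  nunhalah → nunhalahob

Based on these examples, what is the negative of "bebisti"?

wazpito and hinnof both have last vowel 'o' yet inflect differently (waakzpito, hinnofob), so the last vowel is not what conditions the rule; whether the stem ends in a vowel or a consonant is.
"bebisti" ends in a vowel. The stems ending in a vowel (dare → daakre, mavzozna → maakvzozna, wazpito → waakzpito) insert -ak- after the first vowel.
So bebisti → beakbisti.

beakbisti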